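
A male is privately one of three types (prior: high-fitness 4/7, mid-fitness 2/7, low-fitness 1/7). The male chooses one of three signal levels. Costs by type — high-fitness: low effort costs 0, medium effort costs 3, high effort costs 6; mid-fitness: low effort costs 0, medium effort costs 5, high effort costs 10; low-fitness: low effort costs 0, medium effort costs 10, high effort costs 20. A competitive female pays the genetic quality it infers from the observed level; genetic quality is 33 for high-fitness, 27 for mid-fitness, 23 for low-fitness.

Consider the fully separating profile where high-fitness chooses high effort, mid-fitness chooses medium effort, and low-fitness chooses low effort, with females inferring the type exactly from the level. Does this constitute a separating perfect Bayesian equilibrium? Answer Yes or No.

No

Separating mating payoffs: high effort → 33, medium effort → 27, low effort → 23.
high-fitness (assigned high effort): low effort: 23 − 0 = 23; medium effort: 27 − 3 = 24; high effort: 33 − 6 = 27. high-fitness stays.
mid-fitness (assigned medium effort): low effort: 23 − 0 = 23; medium effort: 27 − 5 = 22; high effort: 33 − 10 = 23. mid-fitness prefers low effort.
low-fitness (assigned low effort): low effort: 23 − 0 = 23; medium effort: 27 − 10 = 17; high effort: 33 − 20 = 13. low-fitness stays.
At least one type deviates; the separating profile fails.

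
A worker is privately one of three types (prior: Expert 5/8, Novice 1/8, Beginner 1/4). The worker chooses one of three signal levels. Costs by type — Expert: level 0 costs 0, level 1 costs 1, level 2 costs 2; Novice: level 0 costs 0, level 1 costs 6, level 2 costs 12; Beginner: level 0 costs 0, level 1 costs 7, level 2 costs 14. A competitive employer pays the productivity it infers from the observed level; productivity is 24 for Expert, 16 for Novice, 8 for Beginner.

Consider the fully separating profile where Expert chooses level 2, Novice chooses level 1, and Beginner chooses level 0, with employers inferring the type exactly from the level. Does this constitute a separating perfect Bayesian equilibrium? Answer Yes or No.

Separating wages: level 2 → 24, level 1 → 16, level 0 → 8.
Expert (assigned level 2): level 0: 8 − 0 = 8; level 1: 16 − 1 = 15; level 2: 24 − 2 = 22. Expert stays.
Novice (assigned level 1): level 0: 8 − 0 = 8; level 1: 16 − 6 = 10; level 2: 24 − 12 = 12. Novice prefers level 2.
Beginner (assigned level 0): level 0: 8 − 0 = 8; level 1: 16 − 7 = 9; level 2: 24 − 14 = 10. Beginner prefers level 2.
At least one type deviates; the separating profile fails.

No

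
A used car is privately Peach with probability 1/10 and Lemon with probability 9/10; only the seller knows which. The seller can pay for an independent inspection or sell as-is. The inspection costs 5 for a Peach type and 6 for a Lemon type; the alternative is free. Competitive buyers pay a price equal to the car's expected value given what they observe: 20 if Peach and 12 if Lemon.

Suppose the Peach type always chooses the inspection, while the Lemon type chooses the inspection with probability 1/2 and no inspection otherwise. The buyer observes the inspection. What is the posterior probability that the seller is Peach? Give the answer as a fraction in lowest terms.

P(the inspection) = (1/10)·1 + (9/10)·(1/2) = 11/20.
By Bayes' rule, P(Peach | the inspection) = (1/10) / (11/20) = 2/11.

2/11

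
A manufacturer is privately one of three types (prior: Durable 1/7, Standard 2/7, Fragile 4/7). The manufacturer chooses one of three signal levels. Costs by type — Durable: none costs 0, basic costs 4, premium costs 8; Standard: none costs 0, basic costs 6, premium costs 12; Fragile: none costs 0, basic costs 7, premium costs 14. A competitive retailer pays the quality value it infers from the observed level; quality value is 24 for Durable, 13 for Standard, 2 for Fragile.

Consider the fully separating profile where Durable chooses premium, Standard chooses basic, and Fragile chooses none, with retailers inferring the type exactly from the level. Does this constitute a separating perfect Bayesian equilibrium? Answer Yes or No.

No

Separating prices: premium → 24, basic → 13, none → 2.
Durable (assigned premium): none: 2 − 0 = 2; basic: 13 − 4 = 9; premium: 24 − 8 = 16. Durable stays.
Standard (assigned basic): none: 2 − 0 = 2; basic: 13 − 6 = 7; premium: 24 − 12 = 12. Standard prefers premium.
Fragile (assigned none): none: 2 − 0 = 2; basic: 13 − 7 = 6; premium: 24 − 14 = 10. Fragile prefers premium.
At least one type deviates; the separating profile fails.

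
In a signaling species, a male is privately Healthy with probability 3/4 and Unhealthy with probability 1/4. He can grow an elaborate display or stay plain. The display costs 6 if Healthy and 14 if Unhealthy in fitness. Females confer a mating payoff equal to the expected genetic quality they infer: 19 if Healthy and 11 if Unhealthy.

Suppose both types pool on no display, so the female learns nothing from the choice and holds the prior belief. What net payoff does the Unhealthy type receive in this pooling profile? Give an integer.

17

Pooled mating payoff = 3/4·19 + 1/4·11 = 17.
Unhealthy pays no cost for no display, so net payoff = 17.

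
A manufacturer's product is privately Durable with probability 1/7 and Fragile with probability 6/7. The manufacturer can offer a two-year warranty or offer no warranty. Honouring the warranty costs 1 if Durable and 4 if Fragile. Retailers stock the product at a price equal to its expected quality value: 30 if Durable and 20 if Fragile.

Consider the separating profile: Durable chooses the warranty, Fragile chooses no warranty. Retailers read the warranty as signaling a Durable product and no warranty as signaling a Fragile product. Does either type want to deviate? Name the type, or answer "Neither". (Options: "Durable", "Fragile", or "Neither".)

The warranty pays 30; no warranty pays 20.
Durable: assigned the warranty, nets 30 − 1 = 29; deviating to no warranty nets 20.
Fragile: assigned no warranty, nets 20; deviating to the warranty nets 30 − 4 = 26.
The Fragile type gains 6 by deviating.

Fragile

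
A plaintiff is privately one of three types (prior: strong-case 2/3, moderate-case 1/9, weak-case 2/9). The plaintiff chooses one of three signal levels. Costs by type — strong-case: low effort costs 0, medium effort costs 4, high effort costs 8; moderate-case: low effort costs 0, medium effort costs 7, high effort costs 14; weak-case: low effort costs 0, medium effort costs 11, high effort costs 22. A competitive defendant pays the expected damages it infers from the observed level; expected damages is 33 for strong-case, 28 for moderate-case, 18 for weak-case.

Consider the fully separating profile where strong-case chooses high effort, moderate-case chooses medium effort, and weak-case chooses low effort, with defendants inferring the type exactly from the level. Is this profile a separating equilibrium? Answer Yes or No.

Yes

Separating settlements: high effort → 33, medium effort → 28, low effort → 18.
strong-case (assigned high effort): low effort: 18 − 0 = 18; medium effort: 28 − 4 = 24; high effort: 33 − 8 = 25. strong-case stays.
moderate-case (assigned medium effort): low effort: 18 − 0 = 18; medium effort: 28 − 7 = 21; high effort: 33 − 14 = 19. moderate-case stays.
weak-case (assigned low effort): low effort: 18 − 0 = 18; medium effort: 28 − 11 = 17; high effort: 33 − 22 = 11. weak-case stays.
Every type prefers its assigned level; separation holds.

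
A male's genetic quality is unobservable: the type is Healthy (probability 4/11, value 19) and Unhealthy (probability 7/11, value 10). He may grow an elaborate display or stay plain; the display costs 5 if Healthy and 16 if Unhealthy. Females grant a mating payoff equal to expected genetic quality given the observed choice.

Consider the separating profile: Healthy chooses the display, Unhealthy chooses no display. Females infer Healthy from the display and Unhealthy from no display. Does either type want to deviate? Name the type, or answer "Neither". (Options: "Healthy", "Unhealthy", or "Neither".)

The display pays 19; no display pays 10.
Healthy: assigned the display, nets 19 − 5 = 14; deviating to no display nets 10.
Unhealthy: assigned no display, nets 10; deviating to the display nets 19 − 16 = 3.
Both types strictly prefer their assigned action; no profitable deviation.

Neither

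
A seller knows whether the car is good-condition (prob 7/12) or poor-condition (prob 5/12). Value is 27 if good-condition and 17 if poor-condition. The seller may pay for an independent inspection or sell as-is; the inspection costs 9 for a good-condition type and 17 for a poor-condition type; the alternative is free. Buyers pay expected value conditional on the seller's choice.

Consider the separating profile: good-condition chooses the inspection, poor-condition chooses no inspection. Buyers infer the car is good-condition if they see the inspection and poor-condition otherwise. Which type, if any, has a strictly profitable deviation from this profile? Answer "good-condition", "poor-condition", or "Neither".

The inspection pays 27; no inspection pays 17.
good-condition: assigned the inspection, nets 27 − 9 = 18; deviating to no inspection nets 17.
poor-condition: assigned no inspection, nets 17; deviating to the inspection nets 27 − 17 = 10.
Both types strictly prefer their assigned action; no profitable deviation.

Neither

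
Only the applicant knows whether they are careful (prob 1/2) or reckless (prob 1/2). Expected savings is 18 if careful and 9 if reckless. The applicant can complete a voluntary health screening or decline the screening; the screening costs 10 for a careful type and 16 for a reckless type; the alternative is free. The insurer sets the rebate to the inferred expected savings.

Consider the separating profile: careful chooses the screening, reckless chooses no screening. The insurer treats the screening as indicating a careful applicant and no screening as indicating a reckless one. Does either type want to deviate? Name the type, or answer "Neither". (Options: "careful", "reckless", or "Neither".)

The screening pays 18; no screening pays 9.
careful: assigned the screening, nets 18 − 10 = 8; deviating to no screening nets 9.
reckless: assigned no screening, nets 9; deviating to the screening nets 18 − 16 = 2.
The careful type gains 1 by deviating.

careful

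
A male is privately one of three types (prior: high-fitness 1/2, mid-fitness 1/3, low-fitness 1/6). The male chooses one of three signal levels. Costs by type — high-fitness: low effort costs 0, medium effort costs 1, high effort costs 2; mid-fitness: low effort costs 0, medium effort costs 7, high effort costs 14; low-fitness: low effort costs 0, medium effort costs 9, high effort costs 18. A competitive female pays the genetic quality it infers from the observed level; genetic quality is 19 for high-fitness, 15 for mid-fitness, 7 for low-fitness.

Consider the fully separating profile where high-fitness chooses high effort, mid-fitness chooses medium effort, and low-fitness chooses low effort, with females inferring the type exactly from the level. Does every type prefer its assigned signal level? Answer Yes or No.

Separating mating payoffs: high effort → 19, medium effort → 15, low effort → 7.
high-fitness (assigned high effort): low effort: 7 − 0 = 7; medium effort: 15 − 1 = 14; high effort: 19 − 2 = 17. high-fitness stays.
mid-fitness (assigned medium effort): low effort: 7 − 0 = 7; medium effort: 15 − 7 = 8; high effort: 19 − 14 = 5. mid-fitness stays.
low-fitness (assigned low effort): low effort: 7 − 0 = 7; medium effort: 15 − 9 = 6; high effort: 19 − 18 = 1. low-fitness stays.
Every type prefers its assigned level; separation holds.

Yes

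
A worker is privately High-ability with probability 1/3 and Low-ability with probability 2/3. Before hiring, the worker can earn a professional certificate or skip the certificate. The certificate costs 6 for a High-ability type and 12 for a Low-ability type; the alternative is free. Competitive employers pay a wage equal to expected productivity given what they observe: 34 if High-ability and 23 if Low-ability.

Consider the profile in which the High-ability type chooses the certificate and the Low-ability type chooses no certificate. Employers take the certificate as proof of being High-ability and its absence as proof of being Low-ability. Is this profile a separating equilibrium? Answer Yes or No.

Under these beliefs, the certificate earns wage 34 and no certificate earns wage 23.
High-ability: the certificate nets 34 − 6 = 28; no certificate nets 23. High-ability prefers the certificate.
Low-ability: the certificate nets 34 − 12 = 22; no certificate nets 23. Low-ability prefers no certificate.
Neither type deviates, so the separating profile is an equilibrium.

Yes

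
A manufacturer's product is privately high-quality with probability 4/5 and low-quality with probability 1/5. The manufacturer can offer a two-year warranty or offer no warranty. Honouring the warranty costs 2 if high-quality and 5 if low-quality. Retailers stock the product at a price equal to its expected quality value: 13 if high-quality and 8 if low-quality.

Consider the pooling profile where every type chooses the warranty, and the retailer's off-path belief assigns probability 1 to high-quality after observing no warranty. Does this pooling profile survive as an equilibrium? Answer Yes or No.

No

On path, the retailer holds the prior and pays 4/5·13 + 1/5·8 = 12. Off path (no warranty), believing high-quality, it pays 13.
high-quality: the warranty nets 12 − 2 = 10; no warranty nets 13. high-quality would deviate.
low-quality: the warranty nets 12 − 5 = 7; no warranty nets 13. low-quality would deviate.
A type deviates, so pooling fails.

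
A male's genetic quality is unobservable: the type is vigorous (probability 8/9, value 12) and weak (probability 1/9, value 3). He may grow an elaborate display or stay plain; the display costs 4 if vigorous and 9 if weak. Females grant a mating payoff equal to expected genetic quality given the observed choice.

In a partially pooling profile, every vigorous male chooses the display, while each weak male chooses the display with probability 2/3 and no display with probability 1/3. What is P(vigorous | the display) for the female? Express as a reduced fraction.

P(the display) = (8/9)·1 + (1/9)·(2/3) = 26/27.
By Bayes' rule, P(vigorous | the display) = (8/9) / (26/27) = 12/13.

12/13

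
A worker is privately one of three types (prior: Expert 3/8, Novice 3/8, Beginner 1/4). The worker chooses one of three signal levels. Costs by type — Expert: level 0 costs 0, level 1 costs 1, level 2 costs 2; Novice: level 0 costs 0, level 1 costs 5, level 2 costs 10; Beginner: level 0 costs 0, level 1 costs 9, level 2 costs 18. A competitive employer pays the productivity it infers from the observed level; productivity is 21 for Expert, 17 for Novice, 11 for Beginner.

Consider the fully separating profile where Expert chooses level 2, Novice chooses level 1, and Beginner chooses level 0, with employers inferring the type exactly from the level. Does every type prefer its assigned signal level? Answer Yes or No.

Yes

Separating wages: level 2 → 21, level 1 → 17, level 0 → 11.
Expert (assigned level 2): level 0: 11 − 0 = 11; level 1: 17 − 1 = 16; level 2: 21 − 2 = 19. Expert stays.
Novice (assigned level 1): level 0: 11 − 0 = 11; level 1: 17 − 5 = 12; level 2: 21 − 10 = 11. Novice stays.
Beginner (assigned level 0): level 0: 11 − 0 = 11; level 1: 17 − 9 = 8; level 2: 21 − 18 = 3. Beginner stays.
Every type prefers its assigned level; separation holds.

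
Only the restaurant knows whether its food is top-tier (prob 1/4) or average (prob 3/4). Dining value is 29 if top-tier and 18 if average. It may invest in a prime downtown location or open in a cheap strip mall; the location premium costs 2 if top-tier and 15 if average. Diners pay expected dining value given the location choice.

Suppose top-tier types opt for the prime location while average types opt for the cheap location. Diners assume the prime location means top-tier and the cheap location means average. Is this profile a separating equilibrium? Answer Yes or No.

Under these beliefs, the prime location earns price premium 29 and the cheap location earns price premium 18.
top-tier: the prime location nets 29 − 2 = 27; the cheap location nets 18. top-tier prefers the prime location.
average: the prime location nets 29 − 15 = 14; the cheap location nets 18. average prefers the cheap location.
Neither type deviates, so the separating profile is an equilibrium.

Yes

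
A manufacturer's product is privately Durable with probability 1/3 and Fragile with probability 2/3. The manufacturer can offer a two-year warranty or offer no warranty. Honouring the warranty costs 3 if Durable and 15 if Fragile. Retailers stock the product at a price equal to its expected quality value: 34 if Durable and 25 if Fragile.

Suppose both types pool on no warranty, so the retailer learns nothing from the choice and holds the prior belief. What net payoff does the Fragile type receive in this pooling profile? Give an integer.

Pooled price = 1/3·34 + 2/3·25 = 28.
Fragile pays no cost for no warranty, so net payoff = 28.

28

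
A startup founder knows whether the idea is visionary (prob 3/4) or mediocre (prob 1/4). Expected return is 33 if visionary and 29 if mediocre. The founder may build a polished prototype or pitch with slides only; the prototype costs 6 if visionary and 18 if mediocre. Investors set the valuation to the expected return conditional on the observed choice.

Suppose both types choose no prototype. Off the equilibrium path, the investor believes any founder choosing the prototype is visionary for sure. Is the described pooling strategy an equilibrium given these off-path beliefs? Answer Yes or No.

On path, the investor holds the prior and pays 3/4·33 + 1/4·29 = 32. Off path (the prototype), believing visionary, it pays 33.
visionary: no prototype nets 32; the prototype nets 33 − 6 = 27. visionary stays.
mediocre: no prototype nets 32; the prototype nets 33 − 18 = 15. mediocre stays.
No type deviates, so pooling is sustained.

Yes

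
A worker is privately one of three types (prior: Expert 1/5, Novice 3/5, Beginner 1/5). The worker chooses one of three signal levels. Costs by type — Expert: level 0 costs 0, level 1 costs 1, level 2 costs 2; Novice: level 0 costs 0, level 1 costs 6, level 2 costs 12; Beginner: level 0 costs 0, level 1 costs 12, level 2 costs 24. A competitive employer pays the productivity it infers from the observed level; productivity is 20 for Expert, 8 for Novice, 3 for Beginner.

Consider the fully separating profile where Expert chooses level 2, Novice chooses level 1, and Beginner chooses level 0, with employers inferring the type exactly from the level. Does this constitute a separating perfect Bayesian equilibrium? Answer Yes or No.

Separating wages: level 2 → 20, level 1 → 8, level 0 → 3.
Expert (assigned level 2): level 0: 3 − 0 = 3; level 1: 8 − 1 = 7; level 2: 20 − 2 = 18. Expert stays.
Novice (assigned level 1): level 0: 3 − 0 = 3; level 1: 8 − 6 = 2; level 2: 20 − 12 = 8. Novice prefers level 2.
Beginner (assigned level 0): level 0: 3 − 0 = 3; level 1: 8 − 12 = -4; level 2: 20 − 24 = -4. Beginner stays.
At least one type deviates; the separating profile fails.

No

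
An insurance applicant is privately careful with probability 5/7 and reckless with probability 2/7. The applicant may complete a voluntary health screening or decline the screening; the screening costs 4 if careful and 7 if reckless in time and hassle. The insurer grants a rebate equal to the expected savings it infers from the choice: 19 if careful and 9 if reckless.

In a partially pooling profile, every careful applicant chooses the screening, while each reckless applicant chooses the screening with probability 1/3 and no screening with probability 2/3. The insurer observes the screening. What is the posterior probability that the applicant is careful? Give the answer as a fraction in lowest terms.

P(the screening) = (5/7)·1 + (2/7)·(1/3) = 17/21.
By Bayes' rule, P(careful | the screening) = (5/7) / (17/21) = 15/17.

15/17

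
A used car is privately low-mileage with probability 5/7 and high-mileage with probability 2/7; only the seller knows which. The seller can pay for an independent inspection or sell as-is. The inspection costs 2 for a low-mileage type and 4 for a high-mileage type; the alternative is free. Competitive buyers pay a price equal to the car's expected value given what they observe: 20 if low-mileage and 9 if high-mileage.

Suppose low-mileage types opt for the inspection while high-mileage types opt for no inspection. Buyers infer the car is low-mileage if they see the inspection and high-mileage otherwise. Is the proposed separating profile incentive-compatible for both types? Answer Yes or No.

No

Under these beliefs, the inspection earns price 20 and no inspection earns price 9.
low-mileage: the inspection nets 20 − 2 = 18; no inspection nets 9. low-mileage prefers the inspection.
high-mileage: the inspection nets 20 − 4 = 16; no inspection nets 9. high-mileage would deviate to the inspection.
high-mileage has a profitable deviation, so the profile is not an equilibrium.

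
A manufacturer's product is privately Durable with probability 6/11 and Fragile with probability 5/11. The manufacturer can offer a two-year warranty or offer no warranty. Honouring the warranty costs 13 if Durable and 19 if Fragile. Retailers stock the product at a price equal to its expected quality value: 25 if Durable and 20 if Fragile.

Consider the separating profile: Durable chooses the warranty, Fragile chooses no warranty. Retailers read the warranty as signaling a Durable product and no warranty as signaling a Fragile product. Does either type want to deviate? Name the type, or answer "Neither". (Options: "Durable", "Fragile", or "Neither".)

The warranty pays 25; no warranty pays 20.
Durable: assigned the warranty, nets 25 − 13 = 12; deviating to no warranty nets 20.
Fragile: assigned no warranty, nets 20; deviating to the warranty nets 25 − 19 = 6.
The Durable type gains 8 by deviating.

Durable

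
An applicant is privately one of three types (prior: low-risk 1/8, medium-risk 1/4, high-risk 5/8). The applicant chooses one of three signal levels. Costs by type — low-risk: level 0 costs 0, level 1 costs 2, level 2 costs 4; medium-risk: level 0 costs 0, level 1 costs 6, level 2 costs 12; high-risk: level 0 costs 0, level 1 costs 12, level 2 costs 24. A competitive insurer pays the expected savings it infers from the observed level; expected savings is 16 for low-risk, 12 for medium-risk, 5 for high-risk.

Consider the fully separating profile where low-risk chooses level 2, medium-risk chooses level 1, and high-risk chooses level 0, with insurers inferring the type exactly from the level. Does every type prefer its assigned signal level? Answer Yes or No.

Yes

Separating rebates: level 2 → 16, level 1 → 12, level 0 → 5.
low-risk (assigned level 2): level 0: 5 − 0 = 5; level 1: 12 − 2 = 10; level 2: 16 − 4 = 12. low-risk stays.
medium-risk (assigned level 1): level 0: 5 − 0 = 5; level 1: 12 − 6 = 6; level 2: 16 − 12 = 4. medium-risk stays.
high-risk (assigned level 0): level 0: 5 − 0 = 5; level 1: 12 − 12 = 0; level 2: 16 − 24 = -8. high-risk stays.
Every type prefers its assigned level; separation holds.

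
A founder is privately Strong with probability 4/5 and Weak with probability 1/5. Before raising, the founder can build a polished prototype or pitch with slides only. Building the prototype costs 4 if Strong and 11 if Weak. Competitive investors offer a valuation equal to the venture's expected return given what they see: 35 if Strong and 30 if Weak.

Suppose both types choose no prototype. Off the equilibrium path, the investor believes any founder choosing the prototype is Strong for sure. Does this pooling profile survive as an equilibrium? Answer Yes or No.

On path, the investor holds the prior and pays 4/5·35 + 1/5·30 = 34. Off path (the prototype), believing Strong, it pays 35.
Strong: no prototype nets 34; the prototype nets 35 − 4 = 31. Strong stays.
Weak: no prototype nets 34; the prototype nets 35 − 11 = 24. Weak stays.
No type deviates, so pooling is sustained.

Yes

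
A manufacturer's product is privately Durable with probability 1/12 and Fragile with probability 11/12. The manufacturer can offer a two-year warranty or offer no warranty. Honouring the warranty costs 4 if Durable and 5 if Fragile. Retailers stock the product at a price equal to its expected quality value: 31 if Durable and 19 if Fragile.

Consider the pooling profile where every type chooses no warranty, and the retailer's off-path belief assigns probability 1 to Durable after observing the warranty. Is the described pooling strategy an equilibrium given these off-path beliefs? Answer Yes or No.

On path, the retailer holds the prior and pays 1/12·31 + 11/12·19 = 20. Off path (the warranty), believing Durable, it pays 31.
Durable: no warranty nets 20; the warranty nets 31 − 4 = 27. Durable would deviate.
Fragile: no warranty nets 20; the warranty nets 31 − 5 = 26. Fragile would deviate.
A type deviates, so pooling fails.

No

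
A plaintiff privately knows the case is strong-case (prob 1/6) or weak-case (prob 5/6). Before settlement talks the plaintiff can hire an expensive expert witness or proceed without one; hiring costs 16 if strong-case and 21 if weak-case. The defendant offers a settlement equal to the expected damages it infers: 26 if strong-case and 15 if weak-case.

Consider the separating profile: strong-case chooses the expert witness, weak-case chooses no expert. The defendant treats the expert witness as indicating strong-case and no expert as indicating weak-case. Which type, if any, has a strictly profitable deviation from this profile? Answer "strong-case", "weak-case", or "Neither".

The expert witness pays 26; no expert pays 15.
strong-case: assigned the expert witness, nets 26 − 16 = 10; deviating to no expert nets 15.
weak-case: assigned no expert, nets 15; deviating to the expert witness nets 26 − 21 = 5.
The strong-case type gains 5 by deviating.

strong-case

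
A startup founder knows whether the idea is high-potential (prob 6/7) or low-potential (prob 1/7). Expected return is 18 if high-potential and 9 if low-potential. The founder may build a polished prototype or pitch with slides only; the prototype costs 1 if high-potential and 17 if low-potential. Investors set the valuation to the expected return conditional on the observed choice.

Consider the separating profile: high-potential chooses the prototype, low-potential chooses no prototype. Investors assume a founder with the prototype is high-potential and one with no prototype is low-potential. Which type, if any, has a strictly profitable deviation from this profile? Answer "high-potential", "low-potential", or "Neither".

Neither

The prototype pays 18; no prototype pays 9.
high-potential: assigned the prototype, nets 18 − 1 = 17; deviating to no prototype nets 9.
low-potential: assigned no prototype, nets 9; deviating to the prototype nets 18 − 17 = 1.
Both types strictly prefer their assigned action; no profitable deviation.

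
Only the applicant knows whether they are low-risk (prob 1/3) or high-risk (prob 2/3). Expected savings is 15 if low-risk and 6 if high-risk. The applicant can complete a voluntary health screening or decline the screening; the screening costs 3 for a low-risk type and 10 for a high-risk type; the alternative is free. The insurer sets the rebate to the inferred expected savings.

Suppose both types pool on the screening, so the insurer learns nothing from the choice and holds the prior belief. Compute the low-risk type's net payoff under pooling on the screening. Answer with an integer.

Pooled rebate = 1/3·15 + 2/3·6 = 9.
low-risk pays cost 3 for the screening, so net payoff = 9 − 3 = 6.

6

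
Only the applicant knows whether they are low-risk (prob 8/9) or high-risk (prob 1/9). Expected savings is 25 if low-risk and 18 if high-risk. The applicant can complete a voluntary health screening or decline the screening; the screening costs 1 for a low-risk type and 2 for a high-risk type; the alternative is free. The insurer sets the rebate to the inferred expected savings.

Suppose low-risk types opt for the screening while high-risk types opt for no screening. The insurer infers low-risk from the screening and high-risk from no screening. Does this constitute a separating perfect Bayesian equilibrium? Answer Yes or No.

Under these beliefs, the screening earns rebate 25 and no screening earns rebate 18.
low-risk: the screening nets 25 − 1 = 24; no screening nets 18. low-risk prefers the screening.
high-risk: the screening nets 25 − 2 = 23; no screening nets 18. high-risk would deviate to the screening.
high-risk has a profitable deviation, so the profile is not an equilibrium.

No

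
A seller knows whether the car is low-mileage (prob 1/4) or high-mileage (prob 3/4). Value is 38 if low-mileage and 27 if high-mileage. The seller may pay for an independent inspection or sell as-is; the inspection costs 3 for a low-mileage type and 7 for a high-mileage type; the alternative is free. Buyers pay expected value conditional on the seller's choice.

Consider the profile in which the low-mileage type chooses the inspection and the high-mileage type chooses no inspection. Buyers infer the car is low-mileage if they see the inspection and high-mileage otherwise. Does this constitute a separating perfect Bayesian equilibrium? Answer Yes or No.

No

Under these beliefs, the inspection earns price 38 and no inspection earns price 27.
low-mileage: the inspection nets 38 − 3 = 35; no inspection nets 27. low-mileage prefers the inspection.
high-mileage: the inspection nets 38 − 7 = 31; no inspection nets 27. high-mileage would deviate to the inspection.
high-mileage has a profitable deviation, so the profile is not an equilibrium.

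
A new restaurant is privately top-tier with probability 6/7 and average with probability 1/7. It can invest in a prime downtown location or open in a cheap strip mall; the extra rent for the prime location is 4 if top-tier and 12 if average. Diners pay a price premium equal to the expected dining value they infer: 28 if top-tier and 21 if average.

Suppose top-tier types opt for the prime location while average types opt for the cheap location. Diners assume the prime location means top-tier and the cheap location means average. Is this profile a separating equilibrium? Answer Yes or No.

Yes

Under these beliefs, the prime location earns price premium 28 and the cheap location earns price premium 21.
top-tier: the prime location nets 28 − 4 = 24; the cheap location nets 21. top-tier prefers the prime location.
average: the prime location nets 28 − 12 = 16; the cheap location nets 21. average prefers the cheap location.
Neither type deviates, so the separating profile is an equilibrium.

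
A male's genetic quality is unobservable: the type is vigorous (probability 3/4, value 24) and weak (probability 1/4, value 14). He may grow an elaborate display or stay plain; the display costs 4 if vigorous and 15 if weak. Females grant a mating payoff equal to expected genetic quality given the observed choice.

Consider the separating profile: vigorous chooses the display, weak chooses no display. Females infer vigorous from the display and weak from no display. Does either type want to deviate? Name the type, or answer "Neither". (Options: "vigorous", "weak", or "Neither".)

The display pays 24; no display pays 14.
vigorous: assigned the display, nets 24 − 4 = 20; deviating to no display nets 14.
weak: assigned no display, nets 14; deviating to the display nets 24 − 15 = 9.
Both types strictly prefer their assigned action; no profitable deviation.

Neither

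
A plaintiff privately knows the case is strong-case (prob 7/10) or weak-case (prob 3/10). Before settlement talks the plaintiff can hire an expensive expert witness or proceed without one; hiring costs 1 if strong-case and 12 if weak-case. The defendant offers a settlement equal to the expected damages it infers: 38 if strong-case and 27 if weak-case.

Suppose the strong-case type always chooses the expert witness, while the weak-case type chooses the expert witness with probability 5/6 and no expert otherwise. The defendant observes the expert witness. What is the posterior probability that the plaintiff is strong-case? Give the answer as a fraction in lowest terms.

14/19

P(the expert witness) = (7/10)·1 + (3/10)·(5/6) = 19/20.
By Bayes' rule, P(strong-case | the expert witness) = (7/10) / (19/20) = 14/19.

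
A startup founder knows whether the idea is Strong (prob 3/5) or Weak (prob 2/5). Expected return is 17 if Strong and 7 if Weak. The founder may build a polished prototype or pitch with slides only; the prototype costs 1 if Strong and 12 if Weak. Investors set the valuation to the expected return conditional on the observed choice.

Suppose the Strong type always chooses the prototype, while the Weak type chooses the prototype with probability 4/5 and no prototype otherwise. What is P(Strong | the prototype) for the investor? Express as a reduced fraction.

15/23

P(the prototype) = (3/5)·1 + (2/5)·(4/5) = 23/25.
By Bayes' rule, P(Strong | the prototype) = (3/5) / (23/25) = 15/23.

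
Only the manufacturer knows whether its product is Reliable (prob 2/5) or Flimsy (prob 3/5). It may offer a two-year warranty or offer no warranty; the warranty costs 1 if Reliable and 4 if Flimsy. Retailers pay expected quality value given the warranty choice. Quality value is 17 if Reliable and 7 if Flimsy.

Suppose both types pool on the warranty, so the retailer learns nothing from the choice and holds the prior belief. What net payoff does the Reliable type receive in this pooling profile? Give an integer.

Pooled price = 2/5·17 + 3/5·7 = 11.
Reliable pays cost 1 for the warranty, so net payoff = 11 − 1 = 10.

10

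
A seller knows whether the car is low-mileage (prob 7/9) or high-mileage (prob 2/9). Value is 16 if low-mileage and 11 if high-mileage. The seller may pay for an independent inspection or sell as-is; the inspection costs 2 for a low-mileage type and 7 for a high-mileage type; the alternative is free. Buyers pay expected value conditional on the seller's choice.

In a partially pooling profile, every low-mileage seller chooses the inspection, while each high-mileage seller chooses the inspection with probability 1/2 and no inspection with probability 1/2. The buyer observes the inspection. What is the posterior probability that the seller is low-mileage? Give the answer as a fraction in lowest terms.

P(the inspection) = (7/9)·1 + (2/9)·(1/2) = 8/9.
By Bayes' rule, P(low-mileage | the inspection) = (7/9) / (8/9) = 7/8.

7/8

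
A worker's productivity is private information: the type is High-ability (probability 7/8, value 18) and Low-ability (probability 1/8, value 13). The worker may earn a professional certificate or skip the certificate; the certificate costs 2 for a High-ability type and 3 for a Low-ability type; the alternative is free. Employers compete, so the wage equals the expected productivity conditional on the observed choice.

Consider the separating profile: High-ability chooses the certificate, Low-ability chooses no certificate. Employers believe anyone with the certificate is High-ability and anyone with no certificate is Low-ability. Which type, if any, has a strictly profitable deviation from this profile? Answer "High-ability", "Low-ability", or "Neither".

The certificate pays 18; no certificate pays 13.
High-ability: assigned the certificate, nets 18 − 2 = 16; deviating to no certificate nets 13.
Low-ability: assigned no certificate, nets 13; deviating to the certificate nets 18 − 3 = 15.
The Low-ability type gains 2 by deviating.

Low-ability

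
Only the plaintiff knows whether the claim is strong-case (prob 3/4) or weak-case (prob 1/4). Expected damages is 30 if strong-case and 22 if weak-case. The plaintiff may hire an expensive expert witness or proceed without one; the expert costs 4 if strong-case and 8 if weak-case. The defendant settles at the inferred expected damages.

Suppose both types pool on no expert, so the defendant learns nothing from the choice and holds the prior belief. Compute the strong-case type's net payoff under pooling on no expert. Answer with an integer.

Pooled settlement = 3/4·30 + 1/4·22 = 28.
strong-case pays no cost for no expert, so net payoff = 28.

28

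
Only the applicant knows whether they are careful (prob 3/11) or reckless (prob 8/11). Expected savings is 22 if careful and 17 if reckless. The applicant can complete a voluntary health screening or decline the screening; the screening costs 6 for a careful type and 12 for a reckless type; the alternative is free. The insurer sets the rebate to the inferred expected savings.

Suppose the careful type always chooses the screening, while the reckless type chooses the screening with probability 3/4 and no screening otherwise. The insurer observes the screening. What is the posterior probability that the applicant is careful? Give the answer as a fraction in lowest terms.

1/3

P(the screening) = (3/11)·1 + (8/11)·(3/4) = 9/11.
By Bayes' rule, P(careful | the screening) = (3/11) / (9/11) = 1/3.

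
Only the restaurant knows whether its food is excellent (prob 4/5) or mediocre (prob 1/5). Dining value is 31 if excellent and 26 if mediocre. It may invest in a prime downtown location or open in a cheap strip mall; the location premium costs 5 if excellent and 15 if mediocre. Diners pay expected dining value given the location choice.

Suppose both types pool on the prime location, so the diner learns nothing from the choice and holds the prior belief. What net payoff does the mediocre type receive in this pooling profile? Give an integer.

15

Pooled price premium = 4/5·31 + 1/5·26 = 30.
mediocre pays cost 15 for the prime location, so net payoff = 30 − 15 = 15.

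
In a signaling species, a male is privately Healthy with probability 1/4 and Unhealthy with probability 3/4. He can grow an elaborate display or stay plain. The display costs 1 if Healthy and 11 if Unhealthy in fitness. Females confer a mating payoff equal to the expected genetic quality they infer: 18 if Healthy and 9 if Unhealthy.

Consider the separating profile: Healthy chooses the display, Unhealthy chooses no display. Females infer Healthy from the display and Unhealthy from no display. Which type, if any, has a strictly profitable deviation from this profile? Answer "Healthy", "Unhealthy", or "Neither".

Neither

The display pays 18; no display pays 9.
Healthy: assigned the display, nets 18 − 1 = 17; deviating to no display nets 9.
Unhealthy: assigned no display, nets 9; deviating to the display nets 18 − 11 = 7.
Both types strictly prefer their assigned action; no profitable deviation.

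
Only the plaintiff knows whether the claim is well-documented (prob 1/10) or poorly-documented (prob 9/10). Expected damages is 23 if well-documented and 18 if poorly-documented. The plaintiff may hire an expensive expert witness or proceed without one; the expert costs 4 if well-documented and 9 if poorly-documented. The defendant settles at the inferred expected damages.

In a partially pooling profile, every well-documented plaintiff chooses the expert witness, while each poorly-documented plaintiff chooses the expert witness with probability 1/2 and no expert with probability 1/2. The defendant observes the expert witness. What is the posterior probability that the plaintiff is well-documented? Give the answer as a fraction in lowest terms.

P(the expert witness) = (1/10)·1 + (9/10)·(1/2) = 11/20.
By Bayes' rule, P(well-documented | the expert witness) = (1/10) / (11/20) = 2/11.

2/11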